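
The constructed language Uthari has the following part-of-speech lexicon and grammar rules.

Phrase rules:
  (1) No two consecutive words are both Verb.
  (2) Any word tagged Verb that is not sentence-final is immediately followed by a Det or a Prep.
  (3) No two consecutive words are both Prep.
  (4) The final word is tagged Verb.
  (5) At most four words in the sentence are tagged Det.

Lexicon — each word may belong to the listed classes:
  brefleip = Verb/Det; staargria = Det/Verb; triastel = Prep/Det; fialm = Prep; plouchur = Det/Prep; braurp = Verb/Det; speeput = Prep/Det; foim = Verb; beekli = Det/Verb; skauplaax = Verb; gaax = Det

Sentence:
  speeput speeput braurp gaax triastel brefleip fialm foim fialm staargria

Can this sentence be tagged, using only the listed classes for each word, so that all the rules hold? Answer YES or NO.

Candidates per position — 1:speeput {Prep,Det}; 2:speeput {Prep,Det}; 3:braurp {Verb,Det}; 4:gaax {Det}; 5:triastel {Prep,Det}; 6:brefleip {Verb,Det}; 7:fialm {Prep}; 8:foim {Verb}; 9:fialm {Prep}; 10:staargria {Det,Verb}.
One satisfying assignment: Det Det Verb Det Det Verb Prep Verb Prep Verb.
Rule-by-rule: rule 1 satisfied; rule 2 satisfied; rule 3 satisfied; rule 4 satisfied; rule 5 satisfied.

YES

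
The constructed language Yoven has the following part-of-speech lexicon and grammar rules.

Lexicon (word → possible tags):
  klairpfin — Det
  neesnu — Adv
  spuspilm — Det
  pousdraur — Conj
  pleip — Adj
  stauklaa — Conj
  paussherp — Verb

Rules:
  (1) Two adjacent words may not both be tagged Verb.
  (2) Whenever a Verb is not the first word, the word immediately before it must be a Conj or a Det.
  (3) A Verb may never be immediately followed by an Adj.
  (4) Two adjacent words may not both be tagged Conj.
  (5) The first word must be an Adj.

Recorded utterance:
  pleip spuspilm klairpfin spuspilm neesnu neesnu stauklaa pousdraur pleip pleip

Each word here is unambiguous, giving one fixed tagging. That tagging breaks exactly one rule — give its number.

4

Fixed tagging: Adj Det Det Det Adv Adv Conj Conj Adj Adj.
Checking each rule: R1 ✓, R2 ✓, R3 ✓, R4 ✗, R5 ✓.
Only rule 4 fails.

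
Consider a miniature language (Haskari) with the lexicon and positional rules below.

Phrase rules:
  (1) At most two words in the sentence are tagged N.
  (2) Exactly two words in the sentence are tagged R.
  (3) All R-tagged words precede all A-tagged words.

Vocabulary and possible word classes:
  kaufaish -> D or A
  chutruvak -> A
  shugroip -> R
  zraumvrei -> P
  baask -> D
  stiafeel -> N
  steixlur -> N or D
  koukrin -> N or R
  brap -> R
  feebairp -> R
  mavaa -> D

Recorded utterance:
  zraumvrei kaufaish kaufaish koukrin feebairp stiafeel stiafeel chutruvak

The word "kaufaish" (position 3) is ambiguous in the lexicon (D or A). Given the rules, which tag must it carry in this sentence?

D

Candidates per position — 1:zraumvrei {P}; 2:kaufaish {D,A}; 3:kaufaish {D,A}; 4:koukrin {N,R}; 5:feebairp {R}; 6:stiafeel {N}; 7:stiafeel {N}; 8:chutruvak {A}.
If word 2 were A, no tagging could satisfy rule 3; so word 2 is D.
If word 3 were A, no tagging could satisfy rule 3; so word 3 is D.
If word 4 were N, no tagging could satisfy rule 1; so word 4 is R.
So the tagging must be: P D D R R N N A.
Verifying each rule — rule 1 holds; rule 2 holds; rule 3 holds.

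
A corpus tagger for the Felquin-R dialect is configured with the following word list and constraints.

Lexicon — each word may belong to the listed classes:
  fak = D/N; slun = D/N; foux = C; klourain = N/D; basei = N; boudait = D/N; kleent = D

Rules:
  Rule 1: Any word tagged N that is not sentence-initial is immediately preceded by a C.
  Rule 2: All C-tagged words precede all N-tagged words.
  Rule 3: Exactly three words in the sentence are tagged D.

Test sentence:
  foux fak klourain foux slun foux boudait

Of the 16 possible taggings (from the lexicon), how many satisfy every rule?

1

Candidates per position — 1:foux {C}; 2:fak {D,N}; 3:klourain {N,D}; 4:foux {C}; 5:slun {D,N}; 6:foux {C}; 7:boudait {D,N}.
There are 16 candidate sequences in total.
The sequences that satisfy every rule: C D D C D C N.
Count = 1.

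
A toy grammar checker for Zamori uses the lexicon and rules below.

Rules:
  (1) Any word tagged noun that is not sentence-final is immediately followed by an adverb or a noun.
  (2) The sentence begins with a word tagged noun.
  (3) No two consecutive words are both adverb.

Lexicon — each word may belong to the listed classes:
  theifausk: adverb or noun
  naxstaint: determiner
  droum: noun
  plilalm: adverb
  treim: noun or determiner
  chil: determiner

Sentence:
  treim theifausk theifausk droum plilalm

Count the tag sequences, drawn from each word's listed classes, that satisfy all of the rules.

Candidates per position — 1:treim {noun,determiner}; 2:theifausk {adverb,noun}; 3:theifausk {adverb,noun}; 4:droum {noun}; 5:plilalm {adverb}.
There are 8 candidate sequences in total.
The sequences that satisfy every rule: noun adverb noun noun adverb; noun noun adverb noun adverb; noun noun noun noun adverb.
Count = 3.

3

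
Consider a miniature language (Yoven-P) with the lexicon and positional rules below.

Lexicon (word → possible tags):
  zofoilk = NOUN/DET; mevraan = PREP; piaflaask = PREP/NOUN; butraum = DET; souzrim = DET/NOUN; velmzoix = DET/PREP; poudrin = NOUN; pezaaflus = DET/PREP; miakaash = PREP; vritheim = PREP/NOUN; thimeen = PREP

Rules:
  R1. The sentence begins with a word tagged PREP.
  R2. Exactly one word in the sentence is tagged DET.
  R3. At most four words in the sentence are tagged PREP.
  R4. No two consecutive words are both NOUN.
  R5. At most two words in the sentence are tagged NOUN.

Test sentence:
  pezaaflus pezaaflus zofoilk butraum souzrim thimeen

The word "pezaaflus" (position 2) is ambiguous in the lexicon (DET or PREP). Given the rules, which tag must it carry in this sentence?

Candidates per position — 1:pezaaflus {DET,PREP}; 2:pezaaflus {DET,PREP}; 3:zofoilk {NOUN,DET}; 4:butraum {DET}; 5:souzrim {DET,NOUN}; 6:thimeen {PREP}.
If word 1 were DET, no tagging could satisfy rule 1; so word 1 is PREP.
If word 2 were DET, no tagging could satisfy rule 2; so word 2 is PREP.
If word 3 were DET, no tagging could satisfy rule 2; so word 3 is NOUN.
If word 5 were DET, no tagging could satisfy rule 2; so word 5 is NOUN.
The only consistent sequence is: PREP PREP NOUN DET NOUN PREP.
Verifying each rule — rule 1 satisfied; rule 2 satisfied; rule 3 satisfied; rule 4 satisfied; rule 5 satisfied.

PREP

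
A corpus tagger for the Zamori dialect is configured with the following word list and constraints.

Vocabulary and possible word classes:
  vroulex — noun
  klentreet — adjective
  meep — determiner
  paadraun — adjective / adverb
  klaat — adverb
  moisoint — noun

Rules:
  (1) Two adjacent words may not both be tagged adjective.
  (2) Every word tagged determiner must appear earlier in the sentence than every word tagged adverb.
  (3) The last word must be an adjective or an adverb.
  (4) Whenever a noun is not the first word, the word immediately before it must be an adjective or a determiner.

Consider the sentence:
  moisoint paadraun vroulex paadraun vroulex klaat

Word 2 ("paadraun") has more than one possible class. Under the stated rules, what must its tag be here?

adjective

Candidates per position — 1:moisoint {noun}; 2:paadraun {adjective,adverb}; 3:vroulex {noun}; 4:paadraun {adjective,adverb}; 5:vroulex {noun}; 6:klaat {adverb}.
If word 2 were adverb, no tagging could satisfy rule 4; so word 2 is adjective.
If word 4 were adverb, no tagging could satisfy rule 4; so word 4 is adjective.
The unique satisfying tagging is: noun adjective noun adjective noun adverb.
Rule-by-rule: rule 1 ✓; rule 2 ✓; rule 3 ✓; rule 4 ✓.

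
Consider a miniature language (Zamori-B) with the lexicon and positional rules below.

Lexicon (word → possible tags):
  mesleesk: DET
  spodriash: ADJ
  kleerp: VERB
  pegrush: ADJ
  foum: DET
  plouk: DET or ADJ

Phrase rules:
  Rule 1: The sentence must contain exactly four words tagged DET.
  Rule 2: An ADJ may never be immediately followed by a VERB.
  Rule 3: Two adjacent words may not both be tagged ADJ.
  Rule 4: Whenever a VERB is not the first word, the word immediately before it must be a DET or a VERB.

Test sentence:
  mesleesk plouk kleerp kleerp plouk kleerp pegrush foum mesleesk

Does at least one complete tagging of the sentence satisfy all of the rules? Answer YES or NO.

NO

Candidates per position — 1:mesleesk {DET}; 2:plouk {DET,ADJ}; 3:kleerp {VERB}; 4:kleerp {VERB}; 5:plouk {DET,ADJ}; 6:kleerp {VERB}; 7:pegrush {ADJ}; 8:foum {DET}; 9:mesleesk {DET}.
Every candidate sequence violates at least one rule; no consistent tagging exists.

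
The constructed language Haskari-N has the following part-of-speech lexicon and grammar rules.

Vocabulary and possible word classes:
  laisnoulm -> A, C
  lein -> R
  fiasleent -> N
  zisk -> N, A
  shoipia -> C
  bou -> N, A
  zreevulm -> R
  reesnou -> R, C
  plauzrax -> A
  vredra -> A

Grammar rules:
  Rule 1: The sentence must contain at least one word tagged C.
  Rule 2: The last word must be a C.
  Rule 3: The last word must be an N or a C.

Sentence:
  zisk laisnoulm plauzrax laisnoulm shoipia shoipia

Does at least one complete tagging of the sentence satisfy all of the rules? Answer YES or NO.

Candidates per position — 1:zisk {N,A}; 2:laisnoulm {A,C}; 3:plauzrax {A}; 4:laisnoulm {A,C}; 5:shoipia {C}; 6:shoipia {C}.
One satisfying assignment: N A A A C C.
Rule-by-rule: rule 1 ok; rule 2 ok; rule 3 ok.

YES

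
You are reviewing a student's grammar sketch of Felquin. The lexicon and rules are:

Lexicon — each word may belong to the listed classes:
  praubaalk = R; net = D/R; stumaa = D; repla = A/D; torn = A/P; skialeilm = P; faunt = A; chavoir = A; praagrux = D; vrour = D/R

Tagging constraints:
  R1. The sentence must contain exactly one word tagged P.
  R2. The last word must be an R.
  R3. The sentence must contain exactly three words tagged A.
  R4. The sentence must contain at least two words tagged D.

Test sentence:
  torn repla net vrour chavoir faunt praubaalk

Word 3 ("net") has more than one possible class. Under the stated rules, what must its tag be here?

D

Candidates per position — 1:torn {A,P}; 2:repla {A,D}; 3:net {D,R}; 4:vrour {D,R}; 5:chavoir {A}; 6:faunt {A}; 7:praubaalk {R}.
Position 1: tagging it A would leave rule 1 unsatisfiable, so it must be P.
Position 2: tagging it D would leave rule 3 unsatisfiable, so it must be A.
Position 3: tagging it R would leave rule 4 unsatisfiable, so it must be D.
Position 4: tagging it R would leave rule 4 unsatisfiable, so it must be D.
The unique satisfying tagging is: P A D D A A R.
Rule-by-rule: rule 1 ok; rule 2 ok; rule 3 ok; rule 4 ok.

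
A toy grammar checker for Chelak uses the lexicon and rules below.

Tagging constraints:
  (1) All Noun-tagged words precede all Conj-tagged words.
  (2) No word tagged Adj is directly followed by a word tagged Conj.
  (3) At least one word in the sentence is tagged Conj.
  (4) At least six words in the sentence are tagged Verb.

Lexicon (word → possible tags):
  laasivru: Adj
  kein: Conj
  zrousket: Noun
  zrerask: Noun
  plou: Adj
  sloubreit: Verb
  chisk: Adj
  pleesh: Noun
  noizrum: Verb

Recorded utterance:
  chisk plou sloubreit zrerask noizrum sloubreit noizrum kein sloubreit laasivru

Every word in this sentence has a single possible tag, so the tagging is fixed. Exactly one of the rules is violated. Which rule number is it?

4

Fixed tagging: Adj Adj Verb Noun Verb Verb Verb Conj Verb Adj.
Applying the rules: R1 ok, R2 ok, R3 ok, R4 fails.
Only rule 4 fails.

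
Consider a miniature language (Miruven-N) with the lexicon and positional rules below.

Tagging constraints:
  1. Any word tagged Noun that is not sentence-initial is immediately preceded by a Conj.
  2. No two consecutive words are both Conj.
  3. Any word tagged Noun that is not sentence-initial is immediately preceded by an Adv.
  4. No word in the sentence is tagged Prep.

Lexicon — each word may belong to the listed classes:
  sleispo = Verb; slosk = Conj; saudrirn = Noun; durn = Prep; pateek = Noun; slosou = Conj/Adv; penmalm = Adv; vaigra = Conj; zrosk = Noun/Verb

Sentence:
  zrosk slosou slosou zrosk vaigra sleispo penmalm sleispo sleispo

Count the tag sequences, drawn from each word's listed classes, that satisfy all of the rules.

Candidates per position — 1:zrosk {Noun,Verb}; 2:slosou {Conj,Adv}; 3:slosou {Conj,Adv}; 4:zrosk {Noun,Verb}; 5:vaigra {Conj}; 6:sleispo {Verb}; 7:penmalm {Adv}; 8:sleispo {Verb}; 9:sleispo {Verb}.
There are 16 candidate sequences in total.
Checking each against the rules leaves 6 sequences.
Count = 6.

6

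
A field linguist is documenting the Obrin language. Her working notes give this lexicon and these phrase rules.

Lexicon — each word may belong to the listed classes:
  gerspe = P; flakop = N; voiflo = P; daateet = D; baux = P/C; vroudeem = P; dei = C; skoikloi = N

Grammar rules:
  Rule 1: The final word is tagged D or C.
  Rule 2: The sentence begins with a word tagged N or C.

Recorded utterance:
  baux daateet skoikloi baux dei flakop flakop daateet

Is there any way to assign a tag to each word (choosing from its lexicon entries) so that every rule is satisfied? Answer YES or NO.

Candidates per position — 1:baux {P,C}; 2:daateet {D}; 3:skoikloi {N}; 4:baux {P,C}; 5:dei {C}; 6:flakop {N}; 7:flakop {N}; 8:daateet {D}.
One satisfying assignment: C D N C C N N D.
Verifying each rule — rule 1 ok; rule 2 ok.

YES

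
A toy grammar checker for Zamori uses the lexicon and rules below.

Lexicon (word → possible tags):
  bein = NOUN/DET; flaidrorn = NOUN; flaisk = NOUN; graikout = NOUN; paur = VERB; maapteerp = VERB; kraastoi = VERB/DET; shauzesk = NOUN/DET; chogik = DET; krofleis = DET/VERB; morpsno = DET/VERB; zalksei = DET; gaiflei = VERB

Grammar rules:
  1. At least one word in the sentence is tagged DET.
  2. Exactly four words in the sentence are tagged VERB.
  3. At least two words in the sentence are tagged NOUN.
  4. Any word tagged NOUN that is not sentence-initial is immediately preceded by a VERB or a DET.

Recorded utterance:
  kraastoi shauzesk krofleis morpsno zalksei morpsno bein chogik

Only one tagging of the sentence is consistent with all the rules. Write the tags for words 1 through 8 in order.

Candidates per position — 1:kraastoi {VERB,DET}; 2:shauzesk {NOUN,DET}; 3:krofleis {DET,VERB}; 4:morpsno {DET,VERB}; 5:zalksei {DET}; 6:morpsno {DET,VERB}; 7:bein {NOUN,DET}; 8:chogik {DET}.
Position 1: DET is ruled out by rule 2; that leaves VERB.
Position 2: DET is ruled out by rule 3; that leaves NOUN.
Position 3: DET is ruled out by rule 2; that leaves VERB.
Position 4: DET is ruled out by rule 2; that leaves VERB.
Position 6: DET is ruled out by rule 2; that leaves VERB.
Position 7: DET is ruled out by rule 3; that leaves NOUN.
The unique satisfying tagging is: VERB NOUN VERB VERB DET VERB NOUN DET.
Checking: rule 1 satisfied; rule 2 satisfied; rule 3 satisfied; rule 4 satisfied.

VERB NOUN VERB VERB DET VERB NOUN DET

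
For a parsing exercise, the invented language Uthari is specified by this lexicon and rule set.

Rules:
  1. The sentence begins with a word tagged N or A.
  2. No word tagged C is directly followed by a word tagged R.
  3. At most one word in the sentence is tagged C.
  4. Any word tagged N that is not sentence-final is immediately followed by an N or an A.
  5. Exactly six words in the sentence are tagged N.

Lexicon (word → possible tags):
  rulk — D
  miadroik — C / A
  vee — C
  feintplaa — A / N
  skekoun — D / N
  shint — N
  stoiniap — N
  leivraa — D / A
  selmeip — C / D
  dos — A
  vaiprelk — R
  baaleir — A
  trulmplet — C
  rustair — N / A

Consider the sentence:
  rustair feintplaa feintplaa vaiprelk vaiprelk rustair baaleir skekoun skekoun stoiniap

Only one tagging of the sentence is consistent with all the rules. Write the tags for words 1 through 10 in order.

N N A R R N A N N N

Candidates per position — 1:rustair {N,A}; 2:feintplaa {A,N}; 3:feintplaa {A,N}; 4:vaiprelk {R}; 5:vaiprelk {R}; 6:rustair {N,A}; 7:baaleir {A}; 8:skekoun {D,N}; 9:skekoun {D,N}; 10:stoiniap {N}.
Word 3 cannot be N — rule 4 would then fail for every completion. It is A.
Word 6 cannot be A — rule 5 would then fail for every completion. It is N.
Word 8 cannot be D — rule 5 would then fail for every completion. It is N.
Word 9 cannot be D — rule 4 would then fail for every completion. It is N.
Word 1 cannot be A — rule 5 would then fail for every completion. It is N.
Word 2 cannot be A — rule 5 would then fail for every completion. It is N.
So the tagging must be: N N A R R N A N N N.
Rule-by-rule: rule 1 ✓; rule 2 ✓; rule 3 ✓; rule 4 ✓; rule 5 ✓.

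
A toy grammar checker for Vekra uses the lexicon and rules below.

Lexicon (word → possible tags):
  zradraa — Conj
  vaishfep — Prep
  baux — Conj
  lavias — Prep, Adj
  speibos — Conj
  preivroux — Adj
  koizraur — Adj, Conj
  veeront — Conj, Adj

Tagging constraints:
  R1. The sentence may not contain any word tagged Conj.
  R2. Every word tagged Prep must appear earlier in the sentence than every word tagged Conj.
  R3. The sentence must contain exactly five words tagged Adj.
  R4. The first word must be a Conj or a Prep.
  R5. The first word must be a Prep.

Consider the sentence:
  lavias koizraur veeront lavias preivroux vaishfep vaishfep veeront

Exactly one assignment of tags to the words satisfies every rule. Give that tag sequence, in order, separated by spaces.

Prep Adj Adj Adj Adj Prep Prep Adj

Candidates per position — 1:lavias {Prep,Adj}; 2:koizraur {Adj,Conj}; 3:veeront {Conj,Adj}; 4:lavias {Prep,Adj}; 5:preivroux {Adj}; 6:vaishfep {Prep}; 7:vaishfep {Prep}; 8:veeront {Conj,Adj}.
At position 1, choosing Adj makes rule 4 impossible to satisfy; hence Prep.
At position 2, choosing Conj makes rule 1 impossible to satisfy; hence Adj.
At position 3, choosing Conj makes rule 1 impossible to satisfy; hence Adj.
At position 4, choosing Prep makes rule 3 impossible to satisfy; hence Adj.
At position 8, choosing Conj makes rule 1 impossible to satisfy; hence Adj.
That leaves exactly one tagging: Prep Adj Adj Adj Adj Prep Prep Adj.
Verifying each rule — rule 1 ✓; rule 2 ✓; rule 3 ✓; rule 4 ✓; rule 5 ✓.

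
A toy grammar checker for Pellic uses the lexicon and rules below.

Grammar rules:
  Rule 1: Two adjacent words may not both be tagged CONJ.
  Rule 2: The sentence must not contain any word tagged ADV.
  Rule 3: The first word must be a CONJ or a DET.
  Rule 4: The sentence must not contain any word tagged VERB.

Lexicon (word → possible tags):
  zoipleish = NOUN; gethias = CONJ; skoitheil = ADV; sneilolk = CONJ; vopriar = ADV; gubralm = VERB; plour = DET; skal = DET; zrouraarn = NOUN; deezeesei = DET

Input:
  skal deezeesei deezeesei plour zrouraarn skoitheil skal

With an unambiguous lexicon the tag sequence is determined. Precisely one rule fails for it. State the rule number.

2

Fixed tagging: DET DET DET DET NOUN ADV DET.
Rule check: R1 ✓, R2 ✗, R3 ✓, R4 ✓.
Only rule 2 fails.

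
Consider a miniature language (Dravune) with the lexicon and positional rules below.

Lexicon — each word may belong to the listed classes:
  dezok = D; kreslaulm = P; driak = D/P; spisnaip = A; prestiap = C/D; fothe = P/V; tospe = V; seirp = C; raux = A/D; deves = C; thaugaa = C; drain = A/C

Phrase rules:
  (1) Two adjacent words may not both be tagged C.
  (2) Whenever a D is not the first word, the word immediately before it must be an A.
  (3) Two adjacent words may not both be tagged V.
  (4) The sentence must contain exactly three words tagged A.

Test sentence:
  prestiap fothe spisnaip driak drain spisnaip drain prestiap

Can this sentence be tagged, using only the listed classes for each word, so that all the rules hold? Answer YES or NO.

Candidates per position — 1:prestiap {C,D}; 2:fothe {P,V}; 3:spisnaip {A}; 4:driak {D,P}; 5:drain {A,C}; 6:spisnaip {A}; 7:drain {A,C}; 8:prestiap {C,D}.
One satisfying assignment: C V A D C A A D.
Checking: rule 1 holds; rule 2 holds; rule 3 holds; rule 4 holds.

YES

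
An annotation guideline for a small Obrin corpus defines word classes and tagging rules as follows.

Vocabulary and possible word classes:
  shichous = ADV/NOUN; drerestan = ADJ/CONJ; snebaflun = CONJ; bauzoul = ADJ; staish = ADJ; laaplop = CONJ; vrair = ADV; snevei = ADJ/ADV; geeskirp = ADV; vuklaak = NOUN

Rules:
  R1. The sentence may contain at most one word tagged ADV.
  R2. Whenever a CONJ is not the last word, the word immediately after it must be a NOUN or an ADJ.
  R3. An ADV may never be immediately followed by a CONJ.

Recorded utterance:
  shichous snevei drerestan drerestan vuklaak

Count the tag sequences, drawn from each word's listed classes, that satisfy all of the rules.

8

Candidates per position — 1:shichous {ADV,NOUN}; 2:snevei {ADJ,ADV}; 3:drerestan {ADJ,CONJ}; 4:drerestan {ADJ,CONJ}; 5:vuklaak {NOUN}.
There are 16 candidate sequences in total.
Checking each against the rules leaves 8 sequences.
Count = 8.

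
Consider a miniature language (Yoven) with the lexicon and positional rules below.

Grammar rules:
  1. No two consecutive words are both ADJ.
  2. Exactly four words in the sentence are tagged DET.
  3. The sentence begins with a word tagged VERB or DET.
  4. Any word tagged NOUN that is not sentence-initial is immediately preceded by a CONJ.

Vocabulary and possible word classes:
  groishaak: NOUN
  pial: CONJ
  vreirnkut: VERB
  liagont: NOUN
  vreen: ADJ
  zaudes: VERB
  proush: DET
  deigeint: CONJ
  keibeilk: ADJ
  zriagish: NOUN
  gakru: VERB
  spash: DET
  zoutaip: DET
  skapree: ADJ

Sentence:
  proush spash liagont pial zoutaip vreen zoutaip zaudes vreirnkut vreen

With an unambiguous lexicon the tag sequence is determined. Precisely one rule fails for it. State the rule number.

Fixed tagging: DET DET NOUN CONJ DET ADJ DET VERB VERB ADJ.
Rule check: R1 ✓, R2 ✓, R3 ✓, R4 ✗.
Only rule 4 fails.

4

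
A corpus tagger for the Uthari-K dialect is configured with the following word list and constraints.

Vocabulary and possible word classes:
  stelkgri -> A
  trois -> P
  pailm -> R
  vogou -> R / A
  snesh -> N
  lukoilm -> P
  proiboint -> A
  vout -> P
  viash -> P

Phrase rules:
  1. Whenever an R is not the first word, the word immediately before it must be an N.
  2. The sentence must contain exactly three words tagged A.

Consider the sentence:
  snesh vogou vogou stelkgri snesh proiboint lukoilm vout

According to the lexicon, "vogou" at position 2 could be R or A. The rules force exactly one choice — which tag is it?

Candidates per position — 1:snesh {N}; 2:vogou {R,A}; 3:vogou {R,A}; 4:stelkgri {A}; 5:snesh {N}; 6:proiboint {A}; 7:lukoilm {P}; 8:vout {P}.
Position 3: R is ruled out by rule 1; that leaves A.
Position 2: A is ruled out by rule 2; that leaves R.
So the tagging must be: N R A A N A P P.
Verifying each rule — rule 1 satisfied; rule 2 satisfied.

R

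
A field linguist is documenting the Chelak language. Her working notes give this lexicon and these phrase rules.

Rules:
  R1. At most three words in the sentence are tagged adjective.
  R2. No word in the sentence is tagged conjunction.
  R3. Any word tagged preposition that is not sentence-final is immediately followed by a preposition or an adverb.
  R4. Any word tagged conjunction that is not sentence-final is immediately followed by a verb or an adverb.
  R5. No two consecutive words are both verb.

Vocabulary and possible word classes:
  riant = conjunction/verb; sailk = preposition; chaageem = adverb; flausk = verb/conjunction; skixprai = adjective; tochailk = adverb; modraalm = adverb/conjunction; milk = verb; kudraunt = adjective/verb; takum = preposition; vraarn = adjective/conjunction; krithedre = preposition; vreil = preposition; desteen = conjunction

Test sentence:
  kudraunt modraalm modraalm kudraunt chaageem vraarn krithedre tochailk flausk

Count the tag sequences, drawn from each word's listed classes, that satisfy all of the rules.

4

Candidates per position — 1:kudraunt {adjective,verb}; 2:modraalm {adverb,conjunction}; 3:modraalm {adverb,conjunction}; 4:kudraunt {adjective,verb}; 5:chaageem {adverb}; 6:vraarn {adjective,conjunction}; 7:krithedre {preposition}; 8:tochailk {adverb}; 9:flausk {verb,conjunction}.
There are 64 candidate sequences in total.
The sequences that satisfy every rule: adjective adverb adverb adjective adverb adjective preposition adverb verb; adjective adverb adverb verb adverb adjective preposition adverb verb; verb adverb adverb adjective adverb adjective preposition adverb verb; verb adverb adverb verb adverb adjective preposition adverb verb.
Count = 4.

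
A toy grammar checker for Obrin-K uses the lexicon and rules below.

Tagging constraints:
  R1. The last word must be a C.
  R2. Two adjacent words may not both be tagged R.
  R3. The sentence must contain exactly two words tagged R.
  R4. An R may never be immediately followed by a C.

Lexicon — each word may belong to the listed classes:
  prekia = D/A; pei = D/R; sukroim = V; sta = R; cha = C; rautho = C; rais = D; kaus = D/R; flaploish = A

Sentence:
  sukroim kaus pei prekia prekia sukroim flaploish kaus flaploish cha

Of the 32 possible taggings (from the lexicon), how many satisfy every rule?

8

Candidates per position — 1:sukroim {V}; 2:kaus {D,R}; 3:pei {D,R}; 4:prekia {D,A}; 5:prekia {D,A}; 6:sukroim {V}; 7:flaploish {A}; 8:kaus {D,R}; 9:flaploish {A}; 10:cha {C}.
There are 32 candidate sequences in total.
Checking each against the rules leaves 8 sequences.
Count = 8.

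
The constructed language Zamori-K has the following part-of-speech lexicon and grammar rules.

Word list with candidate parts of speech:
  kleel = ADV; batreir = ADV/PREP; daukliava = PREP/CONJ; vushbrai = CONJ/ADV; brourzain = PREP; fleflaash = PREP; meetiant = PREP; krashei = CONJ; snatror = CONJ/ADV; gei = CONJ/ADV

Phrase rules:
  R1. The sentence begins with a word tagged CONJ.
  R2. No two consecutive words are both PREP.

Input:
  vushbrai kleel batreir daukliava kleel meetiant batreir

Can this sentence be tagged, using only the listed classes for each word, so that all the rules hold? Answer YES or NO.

YES

Candidates per position — 1:vushbrai {CONJ,ADV}; 2:kleel {ADV}; 3:batreir {ADV,PREP}; 4:daukliava {PREP,CONJ}; 5:kleel {ADV}; 6:meetiant {PREP}; 7:batreir {ADV,PREP}.
One satisfying assignment: CONJ ADV ADV PREP ADV PREP ADV.
Checking: rule 1 ok; rule 2 ok.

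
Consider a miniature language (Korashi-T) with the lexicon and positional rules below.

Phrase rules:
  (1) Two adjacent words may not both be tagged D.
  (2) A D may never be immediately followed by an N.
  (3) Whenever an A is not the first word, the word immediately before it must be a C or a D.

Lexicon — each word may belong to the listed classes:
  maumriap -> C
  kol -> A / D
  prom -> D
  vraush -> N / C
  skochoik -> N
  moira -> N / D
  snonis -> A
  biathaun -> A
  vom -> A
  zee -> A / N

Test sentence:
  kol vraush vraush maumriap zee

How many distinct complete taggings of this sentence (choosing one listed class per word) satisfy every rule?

12

Candidates per position — 1:kol {A,D}; 2:vraush {N,C}; 3:vraush {N,C}; 4:maumriap {C}; 5:zee {A,N}.
There are 16 candidate sequences in total.
Checking each against the rules leaves 12 sequences.
Count = 12.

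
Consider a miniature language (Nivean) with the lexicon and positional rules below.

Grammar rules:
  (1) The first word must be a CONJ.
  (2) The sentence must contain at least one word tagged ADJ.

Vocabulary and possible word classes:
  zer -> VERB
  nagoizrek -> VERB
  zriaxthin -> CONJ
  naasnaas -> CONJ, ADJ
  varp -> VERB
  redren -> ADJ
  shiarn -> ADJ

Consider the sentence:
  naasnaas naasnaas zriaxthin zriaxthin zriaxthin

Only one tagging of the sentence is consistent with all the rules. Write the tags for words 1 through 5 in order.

Candidates per position — 1:naasnaas {CONJ,ADJ}; 2:naasnaas {CONJ,ADJ}; 3:zriaxthin {CONJ}; 4:zriaxthin {CONJ}; 5:zriaxthin {CONJ}.
Position 1: ADJ is ruled out by rule 1; that leaves CONJ.
Position 2: CONJ is ruled out by rule 2; that leaves ADJ.
The only consistent sequence is: CONJ ADJ CONJ CONJ CONJ.
Check: rule 1 holds; rule 2 holds.

CONJ ADJ CONJ CONJ CONJ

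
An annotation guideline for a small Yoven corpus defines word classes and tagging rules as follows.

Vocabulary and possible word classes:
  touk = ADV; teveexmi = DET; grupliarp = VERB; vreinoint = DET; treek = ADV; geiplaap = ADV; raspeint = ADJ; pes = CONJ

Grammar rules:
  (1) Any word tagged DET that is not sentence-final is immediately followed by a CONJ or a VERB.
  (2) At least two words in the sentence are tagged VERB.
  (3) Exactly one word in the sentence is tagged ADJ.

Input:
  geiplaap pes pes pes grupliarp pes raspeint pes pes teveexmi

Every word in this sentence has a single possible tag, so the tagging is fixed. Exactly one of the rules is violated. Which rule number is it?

2

Fixed tagging: ADV CONJ CONJ CONJ VERB CONJ ADJ CONJ CONJ DET.
Rule check: R1 ✓, R2 ✗, R3 ✓.
Only rule 2 fails.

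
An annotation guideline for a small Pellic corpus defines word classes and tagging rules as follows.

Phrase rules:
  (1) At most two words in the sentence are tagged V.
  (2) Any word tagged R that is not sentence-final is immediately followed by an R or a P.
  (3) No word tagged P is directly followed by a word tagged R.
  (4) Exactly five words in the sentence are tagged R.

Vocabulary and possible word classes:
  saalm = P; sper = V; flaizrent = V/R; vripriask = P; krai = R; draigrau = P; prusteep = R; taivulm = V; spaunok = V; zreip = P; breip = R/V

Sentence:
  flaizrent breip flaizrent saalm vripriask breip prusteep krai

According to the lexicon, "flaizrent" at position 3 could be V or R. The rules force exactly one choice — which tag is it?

Candidates per position — 1:flaizrent {V,R}; 2:breip {R,V}; 3:flaizrent {V,R}; 4:saalm {P}; 5:vripriask {P}; 6:breip {R,V}; 7:prusteep {R}; 8:krai {R}.
At position 6, choosing R makes rule 3 impossible to satisfy; hence V.
At position 1, choosing V makes rule 4 impossible to satisfy; hence R.
At position 2, choosing V makes rule 2 impossible to satisfy; hence R.
At position 3, choosing V makes rule 2 impossible to satisfy; hence R.
So the tagging must be: R R R P P V R R.
Checking: rule 1 holds; rule 2 holds; rule 3 holds; rule 4 holds.

R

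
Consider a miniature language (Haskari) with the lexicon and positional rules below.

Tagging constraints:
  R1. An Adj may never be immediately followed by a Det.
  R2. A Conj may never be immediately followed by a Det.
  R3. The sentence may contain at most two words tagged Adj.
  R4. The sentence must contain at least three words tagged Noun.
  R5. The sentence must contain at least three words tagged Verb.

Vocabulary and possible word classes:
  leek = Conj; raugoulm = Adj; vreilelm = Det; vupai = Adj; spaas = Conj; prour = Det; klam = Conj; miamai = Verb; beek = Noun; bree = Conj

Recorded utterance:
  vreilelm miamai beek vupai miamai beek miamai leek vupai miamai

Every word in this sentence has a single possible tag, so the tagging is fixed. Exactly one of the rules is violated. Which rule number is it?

4

Fixed tagging: Det Verb Noun Adj Verb Noun Verb Conj Adj Verb.
Applying the rules: R1 ✓, R2 ✓, R3 ✓, R4 ✗, R5 ✓.
Only rule 4 fails.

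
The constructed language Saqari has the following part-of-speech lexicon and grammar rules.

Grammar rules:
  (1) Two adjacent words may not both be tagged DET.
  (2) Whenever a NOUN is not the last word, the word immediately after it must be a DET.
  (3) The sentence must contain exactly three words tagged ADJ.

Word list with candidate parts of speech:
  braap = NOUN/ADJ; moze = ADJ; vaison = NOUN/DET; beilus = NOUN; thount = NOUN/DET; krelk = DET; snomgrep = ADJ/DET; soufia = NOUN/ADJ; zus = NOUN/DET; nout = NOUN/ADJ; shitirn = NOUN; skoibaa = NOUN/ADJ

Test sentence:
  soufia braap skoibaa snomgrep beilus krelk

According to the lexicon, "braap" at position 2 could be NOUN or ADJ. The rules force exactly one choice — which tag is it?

Candidates per position — 1:soufia {NOUN,ADJ}; 2:braap {NOUN,ADJ}; 3:skoibaa {NOUN,ADJ}; 4:snomgrep {ADJ,DET}; 5:beilus {NOUN}; 6:krelk {DET}.
At position 1, choosing NOUN makes rule 2 impossible to satisfy; hence ADJ.
At position 2, choosing NOUN makes rule 2 impossible to satisfy; hence ADJ.
The remaining ambiguous positions (3, 4) are resolved jointly — only one combination satisfies every rule.
So the tagging must be: ADJ ADJ ADJ DET NOUN DET.
Verifying each rule — rule 1 holds; rule 2 holds; rule 3 holds.

ADJ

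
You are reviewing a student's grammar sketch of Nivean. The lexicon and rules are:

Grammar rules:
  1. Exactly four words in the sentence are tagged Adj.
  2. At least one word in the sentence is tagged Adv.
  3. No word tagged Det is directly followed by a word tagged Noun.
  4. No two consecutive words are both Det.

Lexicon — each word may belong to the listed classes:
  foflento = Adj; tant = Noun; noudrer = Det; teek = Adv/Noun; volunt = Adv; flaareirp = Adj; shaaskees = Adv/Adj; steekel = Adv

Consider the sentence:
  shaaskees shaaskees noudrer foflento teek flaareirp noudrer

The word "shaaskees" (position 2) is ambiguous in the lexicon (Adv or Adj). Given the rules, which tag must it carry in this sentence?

Adj

Candidates per position — 1:shaaskees {Adv,Adj}; 2:shaaskees {Adv,Adj}; 3:noudrer {Det}; 4:foflento {Adj}; 5:teek {Adv,Noun}; 6:flaareirp {Adj}; 7:noudrer {Det}.
At position 1, choosing Adv makes rule 1 impossible to satisfy; hence Adj.
At position 2, choosing Adv makes rule 1 impossible to satisfy; hence Adj.
At position 5, choosing Noun makes rule 2 impossible to satisfy; hence Adv.
That leaves exactly one tagging: Adj Adj Det Adj Adv Adj Det.
Rule-by-rule: rule 1 holds; rule 2 holds; rule 3 holds; rule 4 holds.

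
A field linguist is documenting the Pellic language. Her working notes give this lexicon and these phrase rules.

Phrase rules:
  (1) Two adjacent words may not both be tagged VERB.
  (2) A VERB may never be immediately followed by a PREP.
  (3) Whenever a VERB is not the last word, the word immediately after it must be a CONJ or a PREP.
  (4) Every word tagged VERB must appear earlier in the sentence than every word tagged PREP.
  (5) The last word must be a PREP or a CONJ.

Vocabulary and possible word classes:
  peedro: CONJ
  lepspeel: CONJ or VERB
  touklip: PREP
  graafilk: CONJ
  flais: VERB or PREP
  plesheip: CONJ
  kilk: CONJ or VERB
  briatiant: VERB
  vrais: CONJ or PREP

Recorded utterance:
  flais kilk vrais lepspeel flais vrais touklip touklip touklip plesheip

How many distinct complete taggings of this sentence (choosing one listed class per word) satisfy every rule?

9

Candidates per position — 1:flais {VERB,PREP}; 2:kilk {CONJ,VERB}; 3:vrais {CONJ,PREP}; 4:lepspeel {CONJ,VERB}; 5:flais {VERB,PREP}; 6:vrais {CONJ,PREP}; 7:touklip {PREP}; 8:touklip {PREP}; 9:touklip {PREP}; 10:plesheip {CONJ}.
There are 64 candidate sequences in total.
Checking each against the rules leaves 9 sequences.
Count = 9.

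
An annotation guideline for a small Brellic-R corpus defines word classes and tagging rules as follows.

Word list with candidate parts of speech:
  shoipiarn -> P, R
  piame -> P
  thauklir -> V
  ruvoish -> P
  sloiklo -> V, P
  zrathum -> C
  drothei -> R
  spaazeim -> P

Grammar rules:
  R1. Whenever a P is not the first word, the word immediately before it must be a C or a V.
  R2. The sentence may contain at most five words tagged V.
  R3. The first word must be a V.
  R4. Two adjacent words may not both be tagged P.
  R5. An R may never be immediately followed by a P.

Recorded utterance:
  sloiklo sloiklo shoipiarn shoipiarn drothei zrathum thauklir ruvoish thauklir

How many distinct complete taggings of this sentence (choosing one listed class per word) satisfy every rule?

Candidates per position — 1:sloiklo {V,P}; 2:sloiklo {V,P}; 3:shoipiarn {P,R}; 4:shoipiarn {P,R}; 5:drothei {R}; 6:zrathum {C}; 7:thauklir {V}; 8:ruvoish {P}; 9:thauklir {V}.
There are 16 candidate sequences in total.
The sequences that satisfy every rule: V V P R R C V P V; V V R R R C V P V; V P R R R C V P V.
Count = 3.

3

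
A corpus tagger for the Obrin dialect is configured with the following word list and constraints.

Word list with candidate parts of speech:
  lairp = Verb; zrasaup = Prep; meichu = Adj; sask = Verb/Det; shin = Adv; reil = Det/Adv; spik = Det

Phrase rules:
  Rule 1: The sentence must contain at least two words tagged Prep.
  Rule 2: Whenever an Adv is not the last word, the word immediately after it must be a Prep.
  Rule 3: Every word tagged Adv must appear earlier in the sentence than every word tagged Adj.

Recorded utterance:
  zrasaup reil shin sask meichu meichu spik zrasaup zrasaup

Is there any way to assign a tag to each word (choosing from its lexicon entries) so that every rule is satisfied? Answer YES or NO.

Candidates per position — 1:zrasaup {Prep}; 2:reil {Det,Adv}; 3:shin {Adv}; 4:sask {Verb,Det}; 5:meichu {Adj}; 6:meichu {Adj}; 7:spik {Det}; 8:zrasaup {Prep}; 9:zrasaup {Prep}.
Rule 2 cannot be satisfied by any choice of tags from the lexicon.
So there is no consistent tagging.

NO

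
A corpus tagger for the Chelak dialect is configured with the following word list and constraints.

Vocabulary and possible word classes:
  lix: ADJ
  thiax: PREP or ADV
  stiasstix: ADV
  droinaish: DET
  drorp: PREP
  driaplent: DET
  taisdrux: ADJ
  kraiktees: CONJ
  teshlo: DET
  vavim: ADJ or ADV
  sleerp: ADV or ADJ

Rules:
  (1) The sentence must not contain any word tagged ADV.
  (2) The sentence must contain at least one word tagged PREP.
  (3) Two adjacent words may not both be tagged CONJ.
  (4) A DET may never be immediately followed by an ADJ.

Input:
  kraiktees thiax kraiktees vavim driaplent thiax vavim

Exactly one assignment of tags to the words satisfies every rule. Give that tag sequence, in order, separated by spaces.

CONJ PREP CONJ ADJ DET PREP ADJ

Candidates per position — 1:kraiktees {CONJ}; 2:thiax {PREP,ADV}; 3:kraiktees {CONJ}; 4:vavim {ADJ,ADV}; 5:driaplent {DET}; 6:thiax {PREP,ADV}; 7:vavim {ADJ,ADV}.
Position 2: ADV is ruled out by rule 1; that leaves PREP.
Position 4: ADV is ruled out by rule 1; that leaves ADJ.
Position 6: ADV is ruled out by rule 1; that leaves PREP.
Position 7: ADV is ruled out by rule 1; that leaves ADJ.
The only consistent sequence is: CONJ PREP CONJ ADJ DET PREP ADJ.
Check: rule 1 satisfied; rule 2 satisfied; rule 3 satisfied; rule 4 satisfied.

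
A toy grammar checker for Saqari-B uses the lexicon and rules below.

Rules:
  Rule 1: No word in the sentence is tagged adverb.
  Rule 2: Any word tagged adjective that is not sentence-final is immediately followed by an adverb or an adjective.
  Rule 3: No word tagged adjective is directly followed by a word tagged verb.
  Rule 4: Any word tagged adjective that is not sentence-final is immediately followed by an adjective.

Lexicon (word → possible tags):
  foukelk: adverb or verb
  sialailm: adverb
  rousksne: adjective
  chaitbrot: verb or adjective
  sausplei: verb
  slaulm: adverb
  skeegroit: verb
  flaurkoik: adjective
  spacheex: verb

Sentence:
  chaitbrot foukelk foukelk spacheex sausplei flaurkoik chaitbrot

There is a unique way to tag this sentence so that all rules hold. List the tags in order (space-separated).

verb verb verb verb verb adjective adjective

Candidates per position — 1:chaitbrot {verb,adjective}; 2:foukelk {adverb,verb}; 3:foukelk {adverb,verb}; 4:spacheex {verb}; 5:sausplei {verb}; 6:flaurkoik {adjective}; 7:chaitbrot {verb,adjective}.
If word 1 were adjective, no tagging could satisfy rule 4; so word 1 is verb.
If word 2 were adverb, no tagging could satisfy rule 1; so word 2 is verb.
If word 3 were adverb, no tagging could satisfy rule 1; so word 3 is verb.
If word 7 were verb, no tagging could satisfy rule 2; so word 7 is adjective.
That leaves exactly one tagging: verb verb verb verb verb adjective adjective.
Checking: rule 1 satisfied; rule 2 satisfied; rule 3 satisfied; rule 4 satisfied.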